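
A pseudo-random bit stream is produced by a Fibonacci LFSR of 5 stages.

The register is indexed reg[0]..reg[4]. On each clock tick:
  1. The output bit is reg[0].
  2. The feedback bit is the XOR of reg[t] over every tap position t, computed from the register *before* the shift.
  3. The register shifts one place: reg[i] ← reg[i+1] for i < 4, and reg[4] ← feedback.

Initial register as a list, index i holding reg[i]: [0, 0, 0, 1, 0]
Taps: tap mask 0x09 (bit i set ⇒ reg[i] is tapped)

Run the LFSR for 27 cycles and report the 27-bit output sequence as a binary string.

step | reg (before) | out | fb
   0 | 00010 | 0 | 1
   1 | 00101 | 0 | 0
   2 | 01010 | 0 | 1
   3 | 10101 | 1 | 1
   4 | 01011 | 0 | 1
   5 | 10111 | 1 | 0
   6 | 01110 | 0 | 1
   7 | 11101 | 1 | 1
   8 | 11011 | 1 | 0
   9 | 10110 | 1 | 0
  10 | 01100 | 0 | 0
  11 | 11000 | 1 | 1
  12 | 10001 | 1 | 1
  13 | 00011 | 0 | 1
  14 | 00111 | 0 | 1
  15 | 01111 | 0 | 1
  16 | 11111 | 1 | 0
  17 | 11110 | 1 | 0
  18 | 11100 | 1 | 1
  19 | 11001 | 1 | 1
  20 | 10011 | 1 | 0
  21 | 00110 | 0 | 1
  22 | 01101 | 0 | 0
  23 | 11010 | 1 | 0
  24 | 10100 | 1 | 1
  25 | 01001 | 0 | 0
  26 | 10010 | 1 | 0

000101011101100011111001101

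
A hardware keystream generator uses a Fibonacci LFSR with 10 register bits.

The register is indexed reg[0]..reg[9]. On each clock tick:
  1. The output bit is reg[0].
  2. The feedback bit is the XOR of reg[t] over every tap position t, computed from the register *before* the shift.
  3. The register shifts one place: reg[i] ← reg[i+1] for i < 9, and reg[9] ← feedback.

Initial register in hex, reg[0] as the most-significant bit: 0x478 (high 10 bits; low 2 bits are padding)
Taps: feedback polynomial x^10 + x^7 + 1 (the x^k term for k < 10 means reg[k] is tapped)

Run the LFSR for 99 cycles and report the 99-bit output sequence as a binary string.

010001111010010101000001011111111010101010111101000011101001000110010110101100111101011000110011111

step | reg (before) | out | fb
   0 | 0100011110 | 0 | 1
   1 | 1000111101 | 1 | 0
   2 | 0001111010 | 0 | 0
   3 | 0011110100 | 0 | 1
   4 | 0111101001 | 0 | 0
   5 | 1111010010 | 1 | 1
   6 | 1110100101 | 1 | 0
   7 | 1101001010 | 1 | 1
   8 | 1010010101 | 1 | 0
   9 | 0100101010 | 0 | 0
  10 | 1001010100 | 1 | 0
  11 | 0010101000 | 0 | 0
  12 | 0101010000 | 0 | 0
  13 | 1010100000 | 1 | 1
  14 | 0101000001 | 0 | 0
  15 | 1010000010 | 1 | 1
  16 | 0100000101 | 0 | 1
  17 | 1000001011 | 1 | 1
  18 | 0000010111 | 0 | 1
  19 | 0000101111 | 0 | 1
  20 | 0001011111 | 0 | 1
  21 | 0010111111 | 0 | 1
  22 | 0101111111 | 0 | 1
  23 | 1011111111 | 1 | 0
  24 | 0111111110 | 0 | 1
  25 | 1111111101 | 1 | 0
  26 | 1111111010 | 1 | 1
  27 | 1111110101 | 1 | 0
  28 | 1111101010 | 1 | 1
  29 | 1111010101 | 1 | 0
  30 | 1110101010 | 1 | 1
  31 | 1101010101 | 1 | 0
  32 | 1010101010 | 1 | 1
  33 | 0101010101 | 0 | 1
  34 | 1010101011 | 1 | 1
  35 | 0101010111 | 0 | 1
  36 | 1010101111 | 1 | 0
  37 | 0101011110 | 0 | 1
  38 | 1010111101 | 1 | 0
  39 | 0101111010 | 0 | 0
  40 | 1011110100 | 1 | 0
  41 | 0111101000 | 0 | 0
  42 | 1111010000 | 1 | 1
  43 | 1110100001 | 1 | 1
  44 | 1101000011 | 1 | 1
  45 | 1010000111 | 1 | 0
  46 | 0100001110 | 0 | 1
  47 | 1000011101 | 1 | 0
  48 | 0000111010 | 0 | 0
  49 | 0001110100 | 0 | 1
  50 | 0011101001 | 0 | 0
  51 | 0111010010 | 0 | 0
  52 | 1110100100 | 1 | 0
  53 | 1101001000 | 1 | 1
  54 | 1010010001 | 1 | 1
  55 | 0100100011 | 0 | 0
  56 | 1001000110 | 1 | 0
  57 | 0010001100 | 0 | 1
  58 | 0100011001 | 0 | 0
  59 | 1000110010 | 1 | 1
  60 | 0001100101 | 0 | 1
  61 | 0011001011 | 0 | 0
  62 | 0110010110 | 0 | 1
  63 | 1100101101 | 1 | 0
  64 | 1001011010 | 1 | 1
  65 | 0010110101 | 0 | 1
  66 | 0101101011 | 0 | 0
  67 | 1011010110 | 1 | 0
  68 | 0110101100 | 0 | 1
  69 | 1101011001 | 1 | 1
  70 | 1010110011 | 1 | 1
  71 | 0101100111 | 0 | 1
  72 | 1011001111 | 1 | 0
  73 | 0110011110 | 0 | 1
  74 | 1100111101 | 1 | 0
  75 | 1001111010 | 1 | 1
  76 | 0011110101 | 0 | 1
  77 | 0111101011 | 0 | 0
  78 | 1111010110 | 1 | 0
  79 | 1110101100 | 1 | 0
  80 | 1101011000 | 1 | 1
  81 | 1010110001 | 1 | 1
  82 | 0101100011 | 0 | 0
  83 | 1011000110 | 1 | 0
  84 | 0110001100 | 0 | 1
  85 | 1100011001 | 1 | 1
  86 | 1000110011 | 1 | 1
  87 | 0001100111 | 0 | 1
  88 | 0011001111 | 0 | 1
  89 | 0110011111 | 0 | 1
  90 | 1100111111 | 1 | 0
  91 | 1001111110 | 1 | 0
  92 | 0011111100 | 0 | 1
  93 | 0111111001 | 0 | 0
  94 | 1111110010 | 1 | 1
  95 | 1111100101 | 1 | 0
  96 | 1111001010 | 1 | 1
  97 | 1110010101 | 1 | 0
  98 | 1100101010 | 1 | 1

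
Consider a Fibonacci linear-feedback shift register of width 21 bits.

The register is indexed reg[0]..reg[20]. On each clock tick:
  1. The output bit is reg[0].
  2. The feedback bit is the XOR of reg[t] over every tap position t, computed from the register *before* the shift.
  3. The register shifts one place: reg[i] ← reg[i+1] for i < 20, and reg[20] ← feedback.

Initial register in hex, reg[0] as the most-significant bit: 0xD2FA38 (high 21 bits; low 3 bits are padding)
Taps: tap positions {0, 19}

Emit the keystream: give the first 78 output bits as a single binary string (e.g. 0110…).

k : reg_k → out_k, fb_k
0: 110100101111101000111 → 1, fb=0
1: 101001011111010001110 → 1, fb=0
2: 010010111110100011100 → 0, fb=0
3: 100101111101000111000 → 1, fb=1
4: 001011111010001110001 → 0, fb=0
5: 010111110100011100010 → 0, fb=1
6: 101111101000111000101 → 1, fb=1
7: 011111010001110001011 → 0, fb=1
8: 111110100011100010111 → 1, fb=0
9: 111101000111000101110 → 1, fb=0
10: 111010001110001011100 → 1, fb=1
11: 110100011100010111001 → 1, fb=1
12: 101000111000101110011 → 1, fb=0
13: 010001110001011100110 → 0, fb=1
14: 100011100010111001101 → 1, fb=1
15: 000111000101110011011 → 0, fb=1
16: 001110001011100110111 → 0, fb=1
17: 011100010111001101111 → 0, fb=1
18: 111000101110011011111 → 1, fb=0
19: 110001011100110111110 → 1, fb=0
20: 100010111001101111100 → 1, fb=1
21: 000101110011011111001 → 0, fb=0
22: 001011100110111110010 → 0, fb=1
23: 010111001101111100101 → 0, fb=0
24: 101110011011111001010 → 1, fb=0
25: 011100110111110010100 → 0, fb=0
26: 111001101111100101000 → 1, fb=1
27: 110011011111001010001 → 1, fb=1
28: 100110111110010100011 → 1, fb=0
29: 001101111100101000110 → 0, fb=1
30: 011011111001010001101 → 0, fb=0
31: 110111110010100011010 → 1, fb=0
32: 101111100101000110100 → 1, fb=1
33: 011111001010001101001 → 0, fb=0
34: 111110010100011010010 → 1, fb=0
35: 111100101000110100100 → 1, fb=1
36: 111001010001101001001 → 1, fb=1
37: 110010100011010010011 → 1, fb=0
38: 100101000110100100110 → 1, fb=0
39: 001010001101001001100 → 0, fb=0
40: 010100011010010011000 → 0, fb=0
41: 101000110100100110000 → 1, fb=1
42: 010001101001001100001 → 0, fb=0
43: 100011010010011000010 → 1, fb=0
44: 000110100100110000100 → 0, fb=0
45: 001101001001100001000 → 0, fb=0
46: 011010010011000010000 → 0, fb=0
47: 110100100110000100000 → 1, fb=1
48: 101001001100001000001 → 1, fb=1
49: 010010011000010000011 → 0, fb=1
50: 100100110000100000111 → 1, fb=0
51: 001001100001000001110 → 0, fb=1
52: 010011000010000011101 → 0, fb=0
53: 100110000100000111010 → 1, fb=0
54: 001100001000001110100 → 0, fb=0
55: 011000010000011101000 → 0, fb=0
56: 110000100000111010000 → 1, fb=1
57: 100001000001110100001 → 1, fb=1
58: 000010000011101000011 → 0, fb=1
59: 000100000111010000111 → 0, fb=1
60: 001000001110100001111 → 0, fb=1
61: 010000011101000011111 → 0, fb=1
62: 100000111010000111111 → 1, fb=0
63: 000001110100001111110 → 0, fb=1
64: 000011101000011111101 → 0, fb=0
65: 000111010000111111010 → 0, fb=1
66: 001110100001111110101 → 0, fb=0
67: 011101000011111101010 → 0, fb=1
68: 111010000111111010101 → 1, fb=1
69: 110100001111110101011 → 1, fb=0
70: 101000011111101010110 → 1, fb=0
71: 010000111111010101100 → 0, fb=0
72: 100001111110101011000 → 1, fb=1
73: 000011111101010110001 → 0, fb=0
74: 000111111010101100010 → 0, fb=1
75: 001111110101011000101 → 0, fb=0
76: 011111101010110001010 → 0, fb=1
77: 111111010101100010101 → 1, fb=1

110100101111101000111000101110011011111001010001101001001100001000001110100001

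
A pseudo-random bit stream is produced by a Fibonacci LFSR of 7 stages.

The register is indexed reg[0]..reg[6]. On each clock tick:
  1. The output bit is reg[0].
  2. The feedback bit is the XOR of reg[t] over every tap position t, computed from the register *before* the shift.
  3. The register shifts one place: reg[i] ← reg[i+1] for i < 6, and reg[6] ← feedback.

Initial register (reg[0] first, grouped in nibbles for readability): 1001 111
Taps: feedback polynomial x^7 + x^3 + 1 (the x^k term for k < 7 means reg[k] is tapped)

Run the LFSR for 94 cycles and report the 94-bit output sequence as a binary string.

k : reg_k → out_k, fb_k
0: 1001111 → 1, fb=0
1: 0011110 → 0, fb=1
2: 0111101 → 0, fb=1
3: 1111011 → 1, fb=0
4: 1110110 → 1, fb=1
5: 1101101 → 1, fb=0
6: 1011010 → 1, fb=0
7: 0110100 → 0, fb=0
8: 1101000 → 1, fb=0
9: 1010000 → 1, fb=1
10: 0100001 → 0, fb=0
11: 1000010 → 1, fb=1
12: 0000101 → 0, fb=0
13: 0001010 → 0, fb=1
14: 0010101 → 0, fb=0
15: 0101010 → 0, fb=1
16: 1010101 → 1, fb=1
17: 0101011 → 0, fb=1
18: 1010111 → 1, fb=1
19: 0101111 → 0, fb=1
20: 1011111 → 1, fb=0
21: 0111110 → 0, fb=1
22: 1111101 → 1, fb=0
23: 1111010 → 1, fb=0
24: 1110100 → 1, fb=1
25: 1101001 → 1, fb=0
26: 1010010 → 1, fb=1
27: 0100101 → 0, fb=0
28: 1001010 → 1, fb=0
29: 0010100 → 0, fb=0
30: 0101000 → 0, fb=1
31: 1010001 → 1, fb=1
32: 0100011 → 0, fb=0
33: 1000110 → 1, fb=1
34: 0001101 → 0, fb=1
35: 0011011 → 0, fb=1
36: 0110111 → 0, fb=0
37: 1101110 → 1, fb=0
38: 1011100 → 1, fb=0
39: 0111000 → 0, fb=1
40: 1110001 → 1, fb=1
41: 1100011 → 1, fb=1
42: 1000111 → 1, fb=1
43: 0001111 → 0, fb=1
44: 0011111 → 0, fb=1
45: 0111111 → 0, fb=1
46: 1111111 → 1, fb=0
47: 1111110 → 1, fb=0
48: 1111100 → 1, fb=0
49: 1111000 → 1, fb=0
50: 1110000 → 1, fb=1
51: 1100001 → 1, fb=1
52: 1000011 → 1, fb=1
53: 0000111 → 0, fb=0
54: 0001110 → 0, fb=1
55: 0011101 → 0, fb=1
56: 0111011 → 0, fb=1
57: 1110111 → 1, fb=1
58: 1101111 → 1, fb=0
59: 1011110 → 1, fb=0
60: 0111100 → 0, fb=1
61: 1111001 → 1, fb=0
62: 1110010 → 1, fb=1
63: 1100101 → 1, fb=1
64: 1001011 → 1, fb=0
65: 0010110 → 0, fb=0
66: 0101100 → 0, fb=1
67: 1011001 → 1, fb=0
68: 0110010 → 0, fb=0
69: 1100100 → 1, fb=1
70: 1001001 → 1, fb=0
71: 0010010 → 0, fb=0
72: 0100100 → 0, fb=0
73: 1001000 → 1, fb=0
74: 0010000 → 0, fb=0
75: 0100000 → 0, fb=0
76: 1000000 → 1, fb=1
77: 0000001 → 0, fb=0
78: 0000010 → 0, fb=0
79: 0000100 → 0, fb=0
80: 0001000 → 0, fb=1
81: 0010001 → 0, fb=0
82: 0100010 → 0, fb=0
83: 1000100 → 1, fb=1
84: 0001001 → 0, fb=1
85: 0010011 → 0, fb=0
86: 0100110 → 0, fb=0
87: 1001100 → 1, fb=0
88: 0011000 → 0, fb=1
89: 0110001 → 0, fb=0
90: 1100010 → 1, fb=1
91: 1000101 → 1, fb=1
92: 0001011 → 0, fb=1
93: 0010111 → 0, fb=0

1001111011010000101010111110100101000110111000111111100001110111100101100100100000010001001100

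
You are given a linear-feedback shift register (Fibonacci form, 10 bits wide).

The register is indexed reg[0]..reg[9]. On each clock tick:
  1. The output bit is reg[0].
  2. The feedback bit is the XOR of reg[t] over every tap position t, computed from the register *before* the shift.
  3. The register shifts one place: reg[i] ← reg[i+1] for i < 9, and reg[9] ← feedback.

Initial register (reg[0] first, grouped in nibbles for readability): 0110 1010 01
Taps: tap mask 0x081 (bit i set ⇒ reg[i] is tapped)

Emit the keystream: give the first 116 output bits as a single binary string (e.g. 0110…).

tick  register→output (feedback)
  0  0110101001→0 (0)
  1  1101010010→1 (1)
  2  1010100101→1 (0)
  3  0101001010→0 (0)
  4  1010010100→1 (0)
  5  0100101000→0 (0)
  6  1001010000→1 (1)
  7  0010100001→0 (0)
  8  0101000010→0 (0)
  9  1010000100→1 (0)
 10  0100001000→0 (0)
 11  1000010000→1 (1)
 12  0000100001→0 (0)
 13  0001000010→0 (0)
 14  0010000100→0 (1)
 15  0100001001→0 (0)
 16  1000010010→1 (1)
 17  0000100101→0 (1)
 18  0001001011→0 (0)
 19  0010010110→0 (1)
 20  0100101101→0 (1)
 21  1001011011→1 (1)
 22  0010110111→0 (1)
 23  0101101111→0 (1)
 24  1011011111→1 (0)
 25  0110111110→0 (1)
 26  1101111101→1 (0)
 27  1011111010→1 (1)
 28  0111110101→0 (1)
 29  1111101011→1 (1)
 30  1111010111→1 (0)
 31  1110101110→1 (0)
 32  1101011100→1 (0)
 33  1010111000→1 (1)
 34  0101110001→0 (0)
 35  1011100010→1 (1)
 36  0111000101→0 (1)
 37  1110001011→1 (1)
 38  1100010111→1 (0)
 39  1000101110→1 (0)
 40  0001011100→0 (1)
 41  0010111001→0 (0)
 42  0101110010→0 (0)
 43  1011100100→1 (0)
 44  0111001000→0 (0)
 45  1110010000→1 (1)
 46  1100100001→1 (1)
 47  1001000011→1 (1)
 48  0010000111→0 (1)
 49  0100001111→0 (1)
 50  1000011111→1 (0)
 51  0000111110→0 (1)
 52  0001111101→0 (1)
 53  0011111011→0 (0)
 54  0111110110→0 (1)
 55  1111101101→1 (0)
 56  1111011010→1 (1)
 57  1110110101→1 (0)
 58  1101101010→1 (1)
 59  1011010101→1 (0)
 60  0110101010→0 (0)
 61  1101010100→1 (0)
 62  1010101000→1 (1)
 63  0101010001→0 (0)
 64  1010100010→1 (1)
 65  0101000101→0 (1)
 66  1010001011→1 (1)
 67  0100010111→0 (1)
 68  1000101111→1 (0)
 69  0001011110→0 (1)
 70  0010111101→0 (1)
 71  0101111011→0 (0)
 72  1011110110→1 (0)
 73  0111101100→0 (1)
 74  1111011001→1 (1)
 75  1110110011→1 (1)
 76  1101100111→1 (0)
 77  1011001110→1 (0)
 78  0110011100→0 (1)
 79  1100111001→1 (1)
 80  1001110011→1 (1)
 81  0011100111→0 (1)
 82  0111001111→0 (1)
 83  1110011111→1 (0)
 84  1100111110→1 (0)
 85  1001111100→1 (0)
 86  0011111000→0 (0)
 87  0111110000→0 (0)
 88  1111100000→1 (1)
 89  1111000001→1 (1)
 90  1110000011→1 (1)
 91  1100000111→1 (0)
 92  1000001110→1 (0)
 93  0000011100→0 (1)
 94  0000111001→0 (0)
 95  0001110010→0 (0)
 96  0011100100→0 (1)
 97  0111001001→0 (0)
 98  1110010010→1 (1)
 99  1100100101→1 (0)
100  1001001010→1 (1)
101  0010010101→0 (1)
102  0100101011→0 (0)
103  1001010110→1 (0)
104  0010101100→0 (1)
105  0101011001→0 (0)
106  1010110010→1 (1)
107  0101100101→0 (1)
108  1011001011→1 (1)
109  0110010111→0 (1)
110  1100101111→1 (0)
111  1001011110→1 (0)
112  0010111100→0 (1)
113  0101111001→0 (0)
114  1011110010→1 (1)
115  0111100101→0 (1)

01101010010100001000010010110111110101110001011100100001111101101010100010111101100111001111100000111001001010110010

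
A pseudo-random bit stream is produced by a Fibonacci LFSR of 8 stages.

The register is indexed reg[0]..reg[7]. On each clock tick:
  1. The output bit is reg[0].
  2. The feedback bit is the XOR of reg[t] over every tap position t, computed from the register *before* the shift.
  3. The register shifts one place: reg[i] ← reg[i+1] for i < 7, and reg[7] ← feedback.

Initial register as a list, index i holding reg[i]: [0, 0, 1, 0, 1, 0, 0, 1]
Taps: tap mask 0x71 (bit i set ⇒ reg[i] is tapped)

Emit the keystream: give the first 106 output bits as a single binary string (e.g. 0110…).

0010100111110101010111000001100010101100110010111111011110011011101110010101001010001001011010001100111001

tick  register→output (feedback)
  0  00101001→0 (1)
  1  01010011→0 (1)
  2  10100111→1 (1)
  3  01001111→0 (1)
  4  10011111→1 (0)
  5  00111110→0 (1)
  6  01111101→0 (0)
  7  11111010→1 (1)
  8  11110101→1 (0)
  9  11101010→1 (1)
 10  11010101→1 (0)
 11  10101010→1 (1)
 12  01010101→0 (1)
 13  10101011→1 (1)
 14  01010111→0 (0)
 15  10101110→1 (0)
 16  01011100→0 (0)
 17  10111000→1 (0)
 18  01110000→0 (0)
 19  11100000→1 (1)
 20  11000001→1 (1)
 21  10000011→1 (0)
 22  00000110→0 (0)
 23  00001100→0 (0)
 24  00011000→0 (1)
 25  00110001→0 (0)
 26  01100010→0 (1)
 27  11000101→1 (0)
 28  10001010→1 (1)
 29  00010101→0 (1)
 30  00101011→0 (0)
 31  01010110→0 (0)
 32  10101100→1 (1)
 33  01011001→0 (1)
 34  10110011→1 (0)
 35  01100110→0 (0)
 36  11001100→1 (1)
 37  10011001→1 (0)
 38  00110010→0 (1)
 39  01100101→0 (1)
 40  11001011→1 (1)
 41  10010111→1 (1)
 42  00101111→0 (1)
 43  01011111→0 (1)
 44  10111111→1 (0)
 45  01111110→0 (1)
 46  11111101→1 (1)
 47  11111011→1 (1)
 48  11110111→1 (1)
 49  11101111→1 (0)
 50  11011110→1 (0)
 51  10111100→1 (1)
 52  01111001→0 (1)
 53  11110011→1 (0)
 54  11100110→1 (1)
 55  11001101→1 (1)
 56  10011011→1 (1)
 57  00110111→0 (0)
 58  01101110→0 (1)
 59  11011101→1 (1)
 60  10111011→1 (1)
 61  01110111→0 (0)
 62  11101110→1 (0)
 63  11011100→1 (1)
 64  10111001→1 (0)
 65  01110010→0 (1)
 66  11100101→1 (0)
 67  11001010→1 (1)
 68  10010101→1 (0)
 69  00101010→0 (0)
 70  01010100→0 (1)
 71  10101001→1 (0)
 72  01010010→0 (1)
 73  10100101→1 (0)
 74  01001010→0 (0)
 75  10010100→1 (0)
 76  00101000→0 (1)
 77  01010001→0 (0)
 78  10100010→1 (0)
 79  01000100→0 (1)
 80  10001001→1 (0)
 81  00010010→0 (1)
 82  00100101→0 (1)
 83  01001011→0 (0)
 84  10010110→1 (1)
 85  00101101→0 (0)
 86  01011010→0 (0)
 87  10110100→1 (0)
 88  01101000→0 (1)
 89  11010001→1 (1)
 90  10100011→1 (0)
 91  01000110→0 (0)
 92  10001100→1 (1)
 93  00011001→0 (1)
 94  00110011→0 (1)
 95  01100111→0 (0)
 96  11001110→1 (0)
 97  10011100→1 (1)
 98  00111001→0 (1)
 99  01110011→0 (1)
100  11100111→1 (1)
101  11001111→1 (0)
102  10011110→1 (0)
103  00111100→0 (0)
104  01111000→0 (1)
105  11110001→1 (1)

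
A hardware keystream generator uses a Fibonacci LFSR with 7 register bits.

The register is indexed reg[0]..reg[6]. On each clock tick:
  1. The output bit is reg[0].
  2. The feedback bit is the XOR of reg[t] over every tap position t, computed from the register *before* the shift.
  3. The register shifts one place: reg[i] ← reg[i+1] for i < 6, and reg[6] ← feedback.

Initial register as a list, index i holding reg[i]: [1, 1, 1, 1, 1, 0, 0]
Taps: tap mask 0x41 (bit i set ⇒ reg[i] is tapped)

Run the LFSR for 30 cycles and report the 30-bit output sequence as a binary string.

111110010101110011010001001111

k : reg_k → out_k, fb_k
0: 1111100 → 1, fb=1
1: 1111001 → 1, fb=0
2: 1110010 → 1, fb=1
3: 1100101 → 1, fb=0
4: 1001010 → 1, fb=1
5: 0010101 → 0, fb=1
6: 0101011 → 0, fb=1
7: 1010111 → 1, fb=0
8: 0101110 → 0, fb=0
9: 1011100 → 1, fb=1
10: 0111001 → 0, fb=1
11: 1110011 → 1, fb=0
12: 1100110 → 1, fb=1
13: 1001101 → 1, fb=0
14: 0011010 → 0, fb=0
15: 0110100 → 0, fb=0
16: 1101000 → 1, fb=1
17: 1010001 → 1, fb=0
18: 0100010 → 0, fb=0
19: 1000100 → 1, fb=1
20: 0001001 → 0, fb=1
21: 0010011 → 0, fb=1
22: 0100111 → 0, fb=1
23: 1001111 → 1, fb=0
24: 0011110 → 0, fb=0
25: 0111100 → 0, fb=0
26: 1111000 → 1, fb=1
27: 1110001 → 1, fb=0
28: 1100010 → 1, fb=1
29: 1000101 → 1, fb=0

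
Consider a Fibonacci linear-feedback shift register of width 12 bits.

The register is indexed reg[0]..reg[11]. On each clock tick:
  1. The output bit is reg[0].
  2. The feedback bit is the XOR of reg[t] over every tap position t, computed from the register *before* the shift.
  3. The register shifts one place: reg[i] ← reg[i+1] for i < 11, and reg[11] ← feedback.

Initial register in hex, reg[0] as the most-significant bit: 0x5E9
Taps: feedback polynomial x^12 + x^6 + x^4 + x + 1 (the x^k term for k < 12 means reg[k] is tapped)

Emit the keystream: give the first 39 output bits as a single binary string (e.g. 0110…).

010111101001101011001011000100101000101

step | reg (before) | out | fb
   0 | 010111101001 | 0 | 1
   1 | 101111010011 | 1 | 0
   2 | 011110100110 | 0 | 1
   3 | 111101001101 | 1 | 0
   4 | 111010011010 | 1 | 1
   5 | 110100110101 | 1 | 1
   6 | 101001101011 | 1 | 0
   7 | 010011010110 | 0 | 0
   8 | 100110101100 | 1 | 1
   9 | 001101011001 | 0 | 0
  10 | 011010110010 | 0 | 1
  11 | 110101100101 | 1 | 1
  12 | 101011001011 | 1 | 0
  13 | 010110010110 | 0 | 0
  14 | 101100101100 | 1 | 0
  15 | 011001011000 | 0 | 1
  16 | 110010110001 | 1 | 0
  17 | 100101100010 | 1 | 0
  18 | 001011000100 | 0 | 1
  19 | 010110001001 | 0 | 0
  20 | 101100010010 | 1 | 1
  21 | 011000100101 | 0 | 0
  22 | 110001001010 | 1 | 0
  23 | 100010010100 | 1 | 0
  24 | 000100101000 | 0 | 1
  25 | 001001010001 | 0 | 0
  26 | 010010100010 | 0 | 1
  27 | 100101000101 | 1 | 1
  28 | 001010001011 | 0 | 1
  29 | 010100010111 | 0 | 1
  30 | 101000101111 | 1 | 0
  31 | 010001011110 | 0 | 1
  32 | 100010111101 | 1 | 1
  33 | 000101111011 | 0 | 1
  34 | 001011110111 | 0 | 0
  35 | 010111101110 | 0 | 1
  36 | 101111011101 | 1 | 0
  37 | 011110111010 | 0 | 1
  38 | 111101110101 | 1 | 1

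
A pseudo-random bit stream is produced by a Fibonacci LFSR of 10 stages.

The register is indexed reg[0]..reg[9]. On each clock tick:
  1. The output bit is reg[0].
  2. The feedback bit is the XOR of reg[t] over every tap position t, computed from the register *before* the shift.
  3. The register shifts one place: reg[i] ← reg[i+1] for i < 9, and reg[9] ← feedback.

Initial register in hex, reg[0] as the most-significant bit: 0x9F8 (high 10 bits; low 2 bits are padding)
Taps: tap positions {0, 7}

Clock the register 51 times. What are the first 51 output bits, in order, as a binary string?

100111111001010101001100110010100111110100111000010

step | reg (before) | out | fb
   0 | 1001111110 | 1 | 0
   1 | 0011111100 | 0 | 1
   2 | 0111111001 | 0 | 0
   3 | 1111110010 | 1 | 1
   4 | 1111100101 | 1 | 0
   5 | 1111001010 | 1 | 1
   6 | 1110010101 | 1 | 0
   7 | 1100101010 | 1 | 1
   8 | 1001010101 | 1 | 0
   9 | 0010101010 | 0 | 0
  10 | 0101010100 | 0 | 1
  11 | 1010101001 | 1 | 1
  12 | 0101010011 | 0 | 0
  13 | 1010100110 | 1 | 0
  14 | 0101001100 | 0 | 1
  15 | 1010011001 | 1 | 1
  16 | 0100110011 | 0 | 0
  17 | 1001100110 | 1 | 0
  18 | 0011001100 | 0 | 1
  19 | 0110011001 | 0 | 0
  20 | 1100110010 | 1 | 1
  21 | 1001100101 | 1 | 0
  22 | 0011001010 | 0 | 0
  23 | 0110010100 | 0 | 1
  24 | 1100101001 | 1 | 1
  25 | 1001010011 | 1 | 1
  26 | 0010100111 | 0 | 1
  27 | 0101001111 | 0 | 1
  28 | 1010011111 | 1 | 0
  29 | 0100111110 | 0 | 1
  30 | 1001111101 | 1 | 0
  31 | 0011111010 | 0 | 0
  32 | 0111110100 | 0 | 1
  33 | 1111101001 | 1 | 1
  34 | 1111010011 | 1 | 1
  35 | 1110100111 | 1 | 0
  36 | 1101001110 | 1 | 0
  37 | 1010011100 | 1 | 0
  38 | 0100111000 | 0 | 0
  39 | 1001110000 | 1 | 1
  40 | 0011100001 | 0 | 0
  41 | 0111000010 | 0 | 0
  42 | 1110000100 | 1 | 0
  43 | 1100001000 | 1 | 1
  44 | 1000010001 | 1 | 1
  45 | 0000100011 | 0 | 0
  46 | 0001000110 | 0 | 1
  47 | 0010001101 | 0 | 1
  48 | 0100011011 | 0 | 0
  49 | 1000110110 | 1 | 0
  50 | 0001101100 | 0 | 1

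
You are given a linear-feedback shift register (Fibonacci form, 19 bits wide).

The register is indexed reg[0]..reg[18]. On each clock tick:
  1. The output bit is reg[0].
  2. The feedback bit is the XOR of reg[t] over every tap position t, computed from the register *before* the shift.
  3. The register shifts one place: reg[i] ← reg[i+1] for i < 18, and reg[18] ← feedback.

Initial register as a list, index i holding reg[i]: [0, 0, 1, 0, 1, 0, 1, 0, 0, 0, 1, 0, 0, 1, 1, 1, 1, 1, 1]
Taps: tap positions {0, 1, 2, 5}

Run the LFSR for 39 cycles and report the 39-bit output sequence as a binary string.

001010100010011111110010010000010011001

tick  register→output (feedback)
  0  0010101000100111111→0 (1)
  1  0101010001001111111→0 (0)
  2  1010100010011111110→1 (0)
  3  0101000100111111100→0 (1)
  4  1010001001111111001→1 (0)
  5  0100010011111110010→0 (0)
  6  1000100111111100100→1 (1)
  7  0001001111111001001→0 (0)
  8  0010011111110010010→0 (0)
  9  0100111111100100100→0 (0)
 10  1001111111001001000→1 (0)
 11  0011111110010010000→0 (0)
 12  0111111100100100000→0 (1)
 13  1111111001001000001→1 (0)
 14  1111110010010000010→1 (0)
 15  1111100100100000100→1 (1)
 16  1111001001000001001→1 (1)
 17  1110010010000010011→1 (0)
 18  1100100100000100110→1 (0)
 19  1001001000001001100→1 (1)
 20  0010010000010011001→0 (0)
 21  0100100000100110010→0 (1)
 22  1001000001001100101→1 (1)
 23  0010000010011001011→0 (1)
 24  0100000100110010111→0 (1)
 25  1000001001100101111→1 (1)
 26  0000010011001011111→0 (1)
 27  0000100110010111111→0 (0)
 28  0001001100101111110→0 (0)
 29  0010011001011111100→0 (0)
 30  0100110010111111000→0 (0)
 31  1001100101111110000→1 (1)
 32  0011001011111100001→0 (1)
 33  0110010111111000011→0 (1)
 34  1100101111110000111→1 (0)
 35  1001011111100001110→1 (0)
 36  0010111111000011100→0 (0)
 37  0101111110000111000→0 (0)
 38  1011111100001110000→1 (1)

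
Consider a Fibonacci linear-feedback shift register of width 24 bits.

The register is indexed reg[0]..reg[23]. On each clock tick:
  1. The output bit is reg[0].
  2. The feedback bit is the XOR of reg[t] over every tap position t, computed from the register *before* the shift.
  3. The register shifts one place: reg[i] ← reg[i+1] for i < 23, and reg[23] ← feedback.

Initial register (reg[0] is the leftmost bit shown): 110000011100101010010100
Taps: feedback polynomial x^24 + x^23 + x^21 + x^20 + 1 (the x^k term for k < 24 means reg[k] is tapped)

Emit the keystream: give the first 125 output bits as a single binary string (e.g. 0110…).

11000001110010101001010000000001010110000001101101101100000100100101100101100100100011011101010011011100100110100010001100001

tick  register→output (feedback)
  0  110000011100101010010100→1 (0)
  1  100000111001010100101000→1 (0)
  2  000001110010101001010000→0 (0)
  3  000011100101010010100000→0 (0)
  4  000111001010100101000000→0 (0)
  5  001110010101001010000000→0 (0)
  6  011100101010010100000000→0 (0)
  7  111001010100101000000000→1 (1)
  8  110010101001010000000001→1 (0)
  9  100101010010100000000010→1 (1)
 10  001010100101000000000101→0 (0)
 11  010101001010000000001010→0 (1)
 12  101010010100000000010101→1 (1)
 13  010100101000000000101011→0 (0)
 14  101001010000000001010110→1 (0)
 15  010010100000000010101100→0 (0)
 16  100101000000000101011000→1 (0)
 17  001010000000001010110000→0 (0)
 18  010100000000010101100000→0 (0)
 19  101000000000101011000000→1 (1)
 20  010000000001010110000001→0 (1)
 21  100000000010101100000011→1 (0)
 22  000000000101011000000110→0 (1)
 23  000000001010110000001101→0 (1)
 24  000000010101100000011011→0 (0)
 25  000000101011000000110110→0 (1)
 26  000001010110000001101101→0 (1)
 27  000010101100000011011011→0 (0)
 28  000101011000000110110110→0 (1)
 29  001010110000001101101101→0 (1)
 30  010101100000011011011011→0 (0)
 31  101011000000110110110110→1 (0)
 32  010110000001101101101100→0 (0)
 33  101100000011011011011000→1 (0)
 34  011000000110110110110000→0 (0)
 35  110000001101101101100000→1 (1)
 36  100000011011011011000001→1 (0)
 37  000000110110110110000010→0 (0)
 38  000001101101101100000100→0 (1)
 39  000011011011011000001001→0 (0)
 40  000110110110110000010010→0 (0)
 41  001101101101100000100100→0 (1)
 42  011011011011000001001001→0 (0)
 43  110110110110000010010010→1 (1)
 44  101101101100000100100101→1 (1)
 45  011011011000001001001011→0 (0)
 46  110110110000010010010110→1 (0)
 47  101101100000100100101100→1 (1)
 48  011011000001001001011001→0 (0)
 49  110110000010010010110010→1 (1)
 50  101100000100100101100101→1 (1)
 51  011000001001001011001011→0 (0)
 52  110000010010010110010110→1 (0)
 53  100000100100101100101100→1 (1)
 54  000001001001011001011001→0 (0)
 55  000010010010110010110010→0 (0)
 56  000100100101100101100100→0 (1)
 57  001001001011001011001001→0 (0)
 58  010010010110010110010010→0 (0)
 59  100100101100101100100100→1 (0)
 60  001001011001011001001000→0 (1)
 61  010010110010110010010001→0 (1)
 62  100101100101100100100011→1 (0)
 63  001011001011001001000110→0 (1)
 64  010110010110010010001101→0 (1)
 65  101100101100100100011011→1 (1)
 66  011001011001001000110111→0 (0)
 67  110010110010010001101110→1 (1)
 68  100101100100100011011101→1 (0)
 69  001011001001000110111010→0 (1)
 70  010110010010001101110101→0 (0)
 71  101100100100011011101010→1 (0)
 72  011001001000110111010100→0 (1)
 73  110010010001101110101001→1 (1)
 74  100100100011011101010011→1 (0)
 75  001001000110111010100110→0 (1)
 76  010010001101110101001101→0 (1)
 77  100100011011101010011011→1 (1)
 78  001000110111010100110111→0 (0)
 79  010001101110101001101110→0 (0)
 80  100011011101010011011100→1 (1)
 81  000110111010100110111001→0 (0)
 82  001101110101001101110010→0 (0)
 83  011011101010011011100100→0 (1)
 84  110111010100110111001001→1 (1)
 85  101110101001101110010011→1 (0)
 86  011101010011011100100110→0 (1)
 87  111010100110111001001101→1 (0)
 88  110101001101110010011010→1 (0)
 89  101010011011100100110100→1 (0)
 90  010100110111001001101000→0 (1)
 91  101001101110010011010001→1 (0)
 92  010011011100100110100010→0 (0)
 93  100110111001001101000100→1 (0)
 94  001101110010011010001000→0 (1)
 95  011011100100110100010001→0 (1)
 96  110111001001101000100011→1 (0)
 97  101110010011010001000110→1 (0)
 98  011100100110100010001100→0 (0)
 99  111001001101000100011000→1 (0)
100  110010011010001000110000→1 (1)
101  100100110100010001100001→1 (0)
102  001001101000100011000010→0 (0)
103  010011010001000110000100→0 (1)
104  100110100010001100001001→1 (1)
105  001101000100011000010011→0 (1)
106  011010001000110000100111→0 (0)
107  110100010001100001001110→1 (1)
108  101000100011000010011101→1 (0)
109  010001000110000100111010→0 (1)
110  100010001100001001110101→1 (1)
111  000100011000010011101011→0 (0)
112  001000110000100111010110→0 (1)
113  010001100001001110101101→0 (1)
114  100011000010011101011011→1 (1)
115  000110000100111010110111→0 (0)
116  001100001001110101101110→0 (0)
117  011000010011101011011100→0 (0)
118  110000100111010110111000→1 (0)
119  100001001110101101110000→1 (1)
120  000010011101011011100001→0 (1)
121  000100111010110111000011→0 (1)
122  001001110101101110000111→0 (0)
123  010011101011011100001110→0 (0)
124  100111010110111000011100→1 (1)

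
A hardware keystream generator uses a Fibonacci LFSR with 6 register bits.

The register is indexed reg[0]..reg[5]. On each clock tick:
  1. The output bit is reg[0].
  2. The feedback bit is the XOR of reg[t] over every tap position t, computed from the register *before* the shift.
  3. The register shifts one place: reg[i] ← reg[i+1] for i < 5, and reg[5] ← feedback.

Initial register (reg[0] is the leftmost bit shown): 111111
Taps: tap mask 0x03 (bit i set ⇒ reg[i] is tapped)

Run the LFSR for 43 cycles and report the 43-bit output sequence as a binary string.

tick  register→output (feedback)
  0  111111→1 (0)
  1  111110→1 (0)
  2  111100→1 (0)
  3  111000→1 (0)
  4  110000→1 (0)
  5  100000→1 (1)
  6  000001→0 (0)
  7  000010→0 (0)
  8  000100→0 (0)
  9  001000→0 (0)
 10  010000→0 (1)
 11  100001→1 (1)
 12  000011→0 (0)
 13  000110→0 (0)
 14  001100→0 (0)
 15  011000→0 (1)
 16  110001→1 (0)
 17  100010→1 (1)
 18  000101→0 (0)
 19  001010→0 (0)
 20  010100→0 (1)
 21  101001→1 (1)
 22  010011→0 (1)
 23  100111→1 (1)
 24  001111→0 (0)
 25  011110→0 (1)
 26  111101→1 (0)
 27  111010→1 (0)
 28  110100→1 (0)
 29  101000→1 (1)
 30  010001→0 (1)
 31  100011→1 (1)
 32  000111→0 (0)
 33  001110→0 (0)
 34  011100→0 (1)
 35  111001→1 (0)
 36  110010→1 (0)
 37  100100→1 (1)
 38  001001→0 (0)
 39  010010→0 (1)
 40  100101→1 (1)
 41  001011→0 (0)
 42  010110→0 (1)

1111110000010000110001010011110100011100100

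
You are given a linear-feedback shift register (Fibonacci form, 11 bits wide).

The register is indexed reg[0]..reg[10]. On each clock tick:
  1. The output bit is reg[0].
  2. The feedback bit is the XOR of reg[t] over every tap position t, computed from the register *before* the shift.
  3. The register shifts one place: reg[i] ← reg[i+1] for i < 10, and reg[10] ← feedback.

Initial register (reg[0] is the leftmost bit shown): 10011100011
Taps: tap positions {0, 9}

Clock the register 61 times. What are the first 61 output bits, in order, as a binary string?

tick  register→output (feedback)
  0  10011100011→1 (0)
  1  00111000110→0 (1)
  2  01110001101→0 (0)
  3  11100011010→1 (0)
  4  11000110100→1 (1)
  5  10001101001→1 (1)
  6  00011010011→0 (1)
  7  00110100111→0 (1)
  8  01101001111→0 (1)
  9  11010011111→1 (0)
 10  10100111110→1 (0)
 11  01001111100→0 (0)
 12  10011111000→1 (1)
 13  00111110001→0 (0)
 14  01111100010→0 (1)
 15  11111000101→1 (1)
 16  11110001011→1 (0)
 17  11100010110→1 (0)
 18  11000101100→1 (1)
 19  10001011001→1 (1)
 20  00010110011→0 (1)
 21  00101100111→0 (1)
 22  01011001111→0 (1)
 23  10110011111→1 (0)
 24  01100111110→0 (1)
 25  11001111101→1 (1)
 26  10011111011→1 (0)
 27  00111110110→0 (1)
 28  01111101101→0 (0)
 29  11111011010→1 (0)
 30  11110110100→1 (1)
 31  11101101001→1 (1)
 32  11011010011→1 (0)
 33  10110100110→1 (0)
 34  01101001100→0 (0)
 35  11010011000→1 (1)
 36  10100110001→1 (1)
 37  01001100011→0 (1)
 38  10011000111→1 (0)
 39  00110001110→0 (1)
 40  01100011101→0 (0)
 41  11000111010→1 (0)
 42  10001110100→1 (1)
 43  00011101001→0 (0)
 44  00111010010→0 (1)
 45  01110100101→0 (0)
 46  11101001010→1 (0)
 47  11010010100→1 (1)
 48  10100101001→1 (1)
 49  01001010011→0 (1)
 50  10010100111→1 (0)
 51  00101001110→0 (1)
 52  01010011101→0 (0)
 53  10100111010→1 (0)
 54  01001110100→0 (0)
 55  10011101000→1 (1)
 56  00111010001→0 (0)
 57  01110100010→0 (1)
 58  11101000101→1 (1)
 59  11010001011→1 (0)
 60  10100010110→1 (0)

1001110001101001111100010110011111011010011000111010010100111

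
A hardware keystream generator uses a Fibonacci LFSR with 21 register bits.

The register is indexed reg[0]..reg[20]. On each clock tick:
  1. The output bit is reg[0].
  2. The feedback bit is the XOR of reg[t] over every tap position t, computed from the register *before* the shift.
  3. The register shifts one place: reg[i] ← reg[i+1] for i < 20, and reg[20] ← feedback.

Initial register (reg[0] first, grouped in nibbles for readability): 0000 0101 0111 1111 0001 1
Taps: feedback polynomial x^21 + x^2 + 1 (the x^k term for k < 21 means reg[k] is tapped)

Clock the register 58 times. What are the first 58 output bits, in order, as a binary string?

step | reg (before) | out | fb
   0 | 000001010111111100011 | 0 | 0
   1 | 000010101111111000110 | 0 | 0
   2 | 000101011111110001100 | 0 | 0
   3 | 001010111111100011000 | 0 | 1
   4 | 010101111111000110001 | 0 | 0
   5 | 101011111110001100010 | 1 | 0
   6 | 010111111100011000100 | 0 | 0
   7 | 101111111000110001000 | 1 | 0
   8 | 011111110001100010000 | 0 | 1
   9 | 111111100011000100001 | 1 | 0
  10 | 111111000110001000010 | 1 | 0
  11 | 111110001100010000100 | 1 | 0
  12 | 111100011000100001000 | 1 | 0
  13 | 111000110001000010000 | 1 | 0
  14 | 110001100010000100000 | 1 | 1
  15 | 100011000100001000001 | 1 | 1
  16 | 000110001000010000011 | 0 | 0
  17 | 001100010000100000110 | 0 | 1
  18 | 011000100001000001101 | 0 | 1
  19 | 110001000010000011011 | 1 | 1
  20 | 100010000100000110111 | 1 | 1
  21 | 000100001000001101111 | 0 | 0
  22 | 001000010000011011110 | 0 | 1
  23 | 010000100000110111101 | 0 | 0
  24 | 100001000001101111010 | 1 | 1
  25 | 000010000011011110101 | 0 | 0
  26 | 000100000110111101010 | 0 | 0
  27 | 001000001101111010100 | 0 | 1
  28 | 010000011011110101001 | 0 | 0
  29 | 100000110111101010010 | 1 | 1
  30 | 000001101111010100101 | 0 | 0
  31 | 000011011110101001010 | 0 | 0
  32 | 000110111101010010100 | 0 | 0
  33 | 001101111010100101000 | 0 | 1
  34 | 011011110101001010001 | 0 | 1
  35 | 110111101010010100011 | 1 | 1
  36 | 101111010100101000111 | 1 | 0
  37 | 011110101001010001110 | 0 | 1
  38 | 111101010010100011101 | 1 | 0
  39 | 111010100101000111010 | 1 | 0
  40 | 110101001010001110100 | 1 | 1
  41 | 101010010100011101001 | 1 | 0
  42 | 010100101000111010010 | 0 | 0
  43 | 101001010001110100100 | 1 | 0
  44 | 010010100011101001000 | 0 | 0
  45 | 100101000111010010000 | 1 | 1
  46 | 001010001110100100001 | 0 | 1
  47 | 010100011101001000011 | 0 | 0
  48 | 101000111010010000110 | 1 | 0
  49 | 010001110100100001100 | 0 | 0
  50 | 100011101001000011000 | 1 | 1
  51 | 000111010010000110001 | 0 | 0
  52 | 001110100100001100010 | 0 | 1
  53 | 011101001000011000101 | 0 | 1
  54 | 111010010000110001011 | 1 | 0
  55 | 110100100001100010110 | 1 | 1
  56 | 101001000011000101101 | 1 | 0
  57 | 010010000110001011010 | 0 | 0

0000010101111111000110001000010000011011110101001010001110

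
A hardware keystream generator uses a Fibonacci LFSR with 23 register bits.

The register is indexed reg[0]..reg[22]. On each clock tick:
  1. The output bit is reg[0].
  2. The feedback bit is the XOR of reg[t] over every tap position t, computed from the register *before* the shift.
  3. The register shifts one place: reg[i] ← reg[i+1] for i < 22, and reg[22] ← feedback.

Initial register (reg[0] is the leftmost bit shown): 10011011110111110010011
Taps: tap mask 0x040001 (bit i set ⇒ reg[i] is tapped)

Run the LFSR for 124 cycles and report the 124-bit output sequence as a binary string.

1001101111011111001001100000011110000010010111101111100011000010101010001011010000100100011100101111111110110101010011111000

step | reg (before) | out | fb
   0 | 10011011110111110010011 | 1 | 0
   1 | 00110111101111100100110 | 0 | 0
   2 | 01101111011111001001100 | 0 | 0
   3 | 11011110111110010011000 | 1 | 0
   4 | 10111101111100100110000 | 1 | 0
   5 | 01111011111001001100000 | 0 | 0
   6 | 11110111110010011000000 | 1 | 1
   7 | 11101111100100110000001 | 1 | 1
   8 | 11011111001001100000011 | 1 | 1
   9 | 10111110010011000000111 | 1 | 1
  10 | 01111100100110000001111 | 0 | 0
  11 | 11111001001100000011110 | 1 | 0
  12 | 11110010011000000111100 | 1 | 0
  13 | 11100100110000001111000 | 1 | 0
  14 | 11001001100000011110000 | 1 | 0
  15 | 10010011000000111100000 | 1 | 1
  16 | 00100110000001111000001 | 0 | 0
  17 | 01001100000011110000010 | 0 | 0
  18 | 10011000000111100000100 | 1 | 1
  19 | 00110000001111000001001 | 0 | 0
  20 | 01100000011110000010010 | 0 | 1
  21 | 11000000111100000100101 | 1 | 1
  22 | 10000001111000001001011 | 1 | 1
  23 | 00000011110000010010111 | 0 | 1
  24 | 00000111100000100101111 | 0 | 0
  25 | 00001111000001001011110 | 0 | 1
  26 | 00011110000010010111101 | 0 | 1
  27 | 00111100000100101111011 | 0 | 1
  28 | 01111000001001011110111 | 0 | 1
  29 | 11110000010010111101111 | 1 | 1
  30 | 11100000100101111011111 | 1 | 0
  31 | 11000001001011110111110 | 1 | 0
  32 | 10000010010111101111100 | 1 | 0
  33 | 00000100101111011111000 | 0 | 1
  34 | 00001001011110111110001 | 0 | 1
  35 | 00010010111101111100011 | 0 | 0
  36 | 00100101111011111000110 | 0 | 0
  37 | 01001011110111110001100 | 0 | 0
  38 | 10010111101111100011000 | 1 | 0
  39 | 00101111011111000110000 | 0 | 1
  40 | 01011110111110001100001 | 0 | 0
  41 | 10111101111100011000010 | 1 | 1
  42 | 01111011111000110000101 | 0 | 0
  43 | 11110111110001100001010 | 1 | 1
  44 | 11101111100011000010101 | 1 | 0
  45 | 11011111000110000101010 | 1 | 1
  46 | 10111110001100001010101 | 1 | 0
  47 | 01111100011000010101010 | 0 | 0
  48 | 11111000110000101010100 | 1 | 0
  49 | 11110001100001010101000 | 1 | 1
  50 | 11100011000010101010001 | 1 | 0
  51 | 11000110000101010100010 | 1 | 1
  52 | 10001100001010101000101 | 1 | 1
  53 | 00011000010101010001011 | 0 | 0
  54 | 00110000101010100010110 | 0 | 1
  55 | 01100001010101000101101 | 0 | 0
  56 | 11000010101010001011010 | 1 | 0
  57 | 10000101010100010110100 | 1 | 0
  58 | 00001010101000101101000 | 0 | 0
  59 | 00010101010001011010000 | 0 | 1
  60 | 00101010100010110100001 | 0 | 0
  61 | 01010101000101101000010 | 0 | 0
  62 | 10101010001011010000100 | 1 | 1
  63 | 01010100010110100001001 | 0 | 0
  64 | 10101000101101000010010 | 1 | 0
  65 | 01010001011010000100100 | 0 | 0
  66 | 10100010110100001001000 | 1 | 1
  67 | 01000101101000010010001 | 0 | 1
  68 | 10001011010000100100011 | 1 | 1
  69 | 00010110100001001000111 | 0 | 0
  70 | 00101101000010010001110 | 0 | 0
  71 | 01011010000100100011100 | 0 | 1
  72 | 10110100001001000111001 | 1 | 0
  73 | 01101000010010001110010 | 0 | 1
  74 | 11010000100100011100101 | 1 | 1
  75 | 10100001001000111001011 | 1 | 1
  76 | 01000010010001110010111 | 0 | 1
  77 | 10000100100011100101111 | 1 | 1
  78 | 00001001000111001011111 | 0 | 1
  79 | 00010010001110010111111 | 0 | 1
  80 | 00100100011100101111111 | 0 | 1
  81 | 01001000111001011111111 | 0 | 1
  82 | 10010001110010111111111 | 1 | 0
  83 | 00100011100101111111110 | 0 | 1
  84 | 01000111001011111111101 | 0 | 1
  85 | 10001110010111111111011 | 1 | 0
  86 | 00011100101111111110110 | 0 | 1
  87 | 00111001011111111101101 | 0 | 0
  88 | 01110010111111111011010 | 0 | 1
  89 | 11100101111111110110101 | 1 | 0
  90 | 11001011111111101101010 | 1 | 1
  91 | 10010111111111011010101 | 1 | 0
  92 | 00101111111110110101010 | 0 | 0
  93 | 01011111111101101010100 | 0 | 1
  94 | 10111111111011010101001 | 1 | 1
  95 | 01111111110110101010011 | 0 | 1
  96 | 11111111101101010100111 | 1 | 1
  97 | 11111111011010101001111 | 1 | 1
  98 | 11111110110101010011111 | 1 | 0
  99 | 11111101101010100111110 | 1 | 0
 100 | 11111011010101001111100 | 1 | 0
 101 | 11110110101010011111000 | 1 | 0
 102 | 11101101010100111110000 | 1 | 0
 103 | 11011010101001111100000 | 1 | 1
 104 | 10110101010011111000001 | 1 | 1
 105 | 01101010100111110000011 | 0 | 0
 106 | 11010101001111100000110 | 1 | 1
 107 | 10101010011111000001101 | 1 | 1
 108 | 01010100111110000011011 | 0 | 1
 109 | 10101001111100000110111 | 1 | 0
 110 | 01010011111000001101110 | 0 | 0
 111 | 10100111110000011011100 | 1 | 0
 112 | 01001111100000110111000 | 0 | 1
 113 | 10011111000001101110001 | 1 | 0
 114 | 00111110000011011100010 | 0 | 0
 115 | 01111100000110111000100 | 0 | 0
 116 | 11111000001101110001000 | 1 | 1
 117 | 11110000011011100010001 | 1 | 0
 118 | 11100000110111000100010 | 1 | 1
 119 | 11000001101110001000101 | 1 | 1
 120 | 10000011011100010001011 | 1 | 1
 121 | 00000110111000100010111 | 0 | 1
 122 | 00001101110001000101111 | 0 | 0
 123 | 00011011100010001011110 | 0 | 1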